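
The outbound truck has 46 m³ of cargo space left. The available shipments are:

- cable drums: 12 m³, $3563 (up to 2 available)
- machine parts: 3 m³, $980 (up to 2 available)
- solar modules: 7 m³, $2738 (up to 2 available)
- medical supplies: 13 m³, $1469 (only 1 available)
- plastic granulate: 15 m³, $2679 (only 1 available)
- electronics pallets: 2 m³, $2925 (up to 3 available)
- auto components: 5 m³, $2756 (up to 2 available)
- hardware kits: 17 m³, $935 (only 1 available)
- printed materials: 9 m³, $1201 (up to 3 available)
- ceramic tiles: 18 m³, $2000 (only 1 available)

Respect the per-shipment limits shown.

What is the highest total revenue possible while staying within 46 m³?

24306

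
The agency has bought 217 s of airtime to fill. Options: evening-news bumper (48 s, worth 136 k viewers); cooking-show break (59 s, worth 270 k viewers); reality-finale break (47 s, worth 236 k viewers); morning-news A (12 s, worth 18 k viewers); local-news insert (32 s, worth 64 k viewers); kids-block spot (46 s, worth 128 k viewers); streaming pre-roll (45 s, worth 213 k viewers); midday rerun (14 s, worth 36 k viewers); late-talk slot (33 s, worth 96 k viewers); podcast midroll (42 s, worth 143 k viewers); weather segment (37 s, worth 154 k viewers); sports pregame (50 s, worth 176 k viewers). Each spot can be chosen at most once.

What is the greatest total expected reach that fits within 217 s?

The ratio heuristic lands on cooking-show break + reality-finale break + morning-news A + streaming pre-roll + midday rerun + weather segment (927) but leaves 3 s idle.
The 49 s tied up in morning-news A and weather segment is better spent on sports pregame — total rises to 931 (215 s).

931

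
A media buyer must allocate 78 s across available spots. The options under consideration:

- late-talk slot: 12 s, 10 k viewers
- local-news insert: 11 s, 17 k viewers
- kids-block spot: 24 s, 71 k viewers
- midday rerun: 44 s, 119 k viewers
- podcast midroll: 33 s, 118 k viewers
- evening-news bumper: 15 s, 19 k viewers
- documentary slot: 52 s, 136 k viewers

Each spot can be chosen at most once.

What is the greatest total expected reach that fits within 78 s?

237

Filling by ratio: local-news insert + kids-block spot + podcast midroll for 206, with 10 s left unused.
Replace local-news insert and kids-block spot with midday rerun: the trade gains 31 net, giving 237 at 77 s.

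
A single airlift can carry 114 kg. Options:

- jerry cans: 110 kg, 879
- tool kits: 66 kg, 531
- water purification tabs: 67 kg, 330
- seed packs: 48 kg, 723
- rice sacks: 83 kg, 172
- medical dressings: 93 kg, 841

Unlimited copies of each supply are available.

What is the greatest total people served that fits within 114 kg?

1446

Density check — seed packs 15.06, medical dressings 9.04, tool kits 8.05 are the best per kg.
Best packing: 2×seed packs — 96 kg, 1446 total.
The spare 18 kg is too small for any remaining supply, and no exchange beats 1446.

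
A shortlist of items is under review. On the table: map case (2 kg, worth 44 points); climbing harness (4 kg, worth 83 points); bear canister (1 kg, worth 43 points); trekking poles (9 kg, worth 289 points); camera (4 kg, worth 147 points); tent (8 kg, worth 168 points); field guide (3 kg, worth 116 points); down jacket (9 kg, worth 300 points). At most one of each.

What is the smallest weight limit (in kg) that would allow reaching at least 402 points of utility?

12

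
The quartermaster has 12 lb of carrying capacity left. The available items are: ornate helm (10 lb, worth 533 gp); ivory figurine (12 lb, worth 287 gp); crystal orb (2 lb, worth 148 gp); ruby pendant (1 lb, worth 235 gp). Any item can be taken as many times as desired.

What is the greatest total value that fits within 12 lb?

2820

Best packing: 12×ruby pendant — 12 lb, 2820 total.
No other feasible combination exceeds 2820.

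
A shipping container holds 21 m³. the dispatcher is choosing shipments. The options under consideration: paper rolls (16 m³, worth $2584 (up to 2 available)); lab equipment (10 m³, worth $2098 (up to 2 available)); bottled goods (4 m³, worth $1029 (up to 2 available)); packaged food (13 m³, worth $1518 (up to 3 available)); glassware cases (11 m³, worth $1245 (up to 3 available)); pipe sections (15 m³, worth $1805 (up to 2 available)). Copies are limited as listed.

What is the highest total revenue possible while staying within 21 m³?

4196

Taking the top-ratio shipments first gives lab equipment + 2×bottled goods for 4156 (18 m³).
The 8 m³ tied up in 2×bottled goods is better spent on lab equipment — total rises to 4196 (20 m³).
No other feasible combination exceeds 4196.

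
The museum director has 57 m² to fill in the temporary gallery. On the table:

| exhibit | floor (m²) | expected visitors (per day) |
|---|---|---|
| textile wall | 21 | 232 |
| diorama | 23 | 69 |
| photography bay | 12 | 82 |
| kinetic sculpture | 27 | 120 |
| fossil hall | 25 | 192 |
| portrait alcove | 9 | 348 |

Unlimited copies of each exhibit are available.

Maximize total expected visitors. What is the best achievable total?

2088

By expected visitors per m²: portrait alcove 38.67, textile wall 11.05, fossil hall 7.68 lead.
The ratio ordering already packs tightly: 6×portrait alcove, 54 m², 2088.
The spare 3 m² is too small for any remaining exhibit, and no exchange beats 2088.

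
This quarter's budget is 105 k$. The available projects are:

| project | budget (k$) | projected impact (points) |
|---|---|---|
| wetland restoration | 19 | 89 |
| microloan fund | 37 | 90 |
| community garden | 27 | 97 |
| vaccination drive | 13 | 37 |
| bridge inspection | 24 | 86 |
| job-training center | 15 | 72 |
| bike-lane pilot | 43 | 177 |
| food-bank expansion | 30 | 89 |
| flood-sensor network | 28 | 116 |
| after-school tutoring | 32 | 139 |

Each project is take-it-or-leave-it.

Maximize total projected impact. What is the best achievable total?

Filling by ratio: wetland restoration + job-training center + flood-sensor network + after-school tutoring for 416, with 11 k$ left unused.
Dropping after-school tutoring frees 32 k$; slotting in bike-lane pilot (43 k$) lifts the total to 454 at 105 k$.
The closest alternative, wetland restoration + community garden + job-training center + bike-lane pilot, reaches only 435.

454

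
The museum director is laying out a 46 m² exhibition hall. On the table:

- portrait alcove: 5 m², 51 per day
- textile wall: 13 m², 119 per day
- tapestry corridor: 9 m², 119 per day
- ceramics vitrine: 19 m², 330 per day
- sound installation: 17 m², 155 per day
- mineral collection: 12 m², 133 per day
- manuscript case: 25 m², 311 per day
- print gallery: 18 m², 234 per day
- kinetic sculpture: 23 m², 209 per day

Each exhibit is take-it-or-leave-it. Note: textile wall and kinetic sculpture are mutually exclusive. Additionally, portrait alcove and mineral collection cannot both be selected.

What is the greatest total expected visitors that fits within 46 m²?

683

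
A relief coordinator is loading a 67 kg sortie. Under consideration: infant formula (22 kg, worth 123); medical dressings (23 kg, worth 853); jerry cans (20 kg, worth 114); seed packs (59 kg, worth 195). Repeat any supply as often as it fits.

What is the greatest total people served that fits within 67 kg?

1820

Ranking by ratio (people served/kg): medical dressings 37.09, jerry cans 5.70, infant formula 5.59.
2×medical dressings + jerry cans uses 66 of the 67 kg and totals 1820.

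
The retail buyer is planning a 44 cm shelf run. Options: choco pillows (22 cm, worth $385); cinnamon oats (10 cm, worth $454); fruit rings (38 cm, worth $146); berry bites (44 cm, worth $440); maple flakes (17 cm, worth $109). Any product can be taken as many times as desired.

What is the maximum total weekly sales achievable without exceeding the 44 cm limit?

Density check — cinnamon oats 45.40, choco pillows 17.50, berry bites 10.00, maple flakes 6.41 are the best per cm.
Best packing: 4×cinnamon oats — 40 cm, 1816 total.
Every other selection either busts 44 cm or fails to beat 1816.

1816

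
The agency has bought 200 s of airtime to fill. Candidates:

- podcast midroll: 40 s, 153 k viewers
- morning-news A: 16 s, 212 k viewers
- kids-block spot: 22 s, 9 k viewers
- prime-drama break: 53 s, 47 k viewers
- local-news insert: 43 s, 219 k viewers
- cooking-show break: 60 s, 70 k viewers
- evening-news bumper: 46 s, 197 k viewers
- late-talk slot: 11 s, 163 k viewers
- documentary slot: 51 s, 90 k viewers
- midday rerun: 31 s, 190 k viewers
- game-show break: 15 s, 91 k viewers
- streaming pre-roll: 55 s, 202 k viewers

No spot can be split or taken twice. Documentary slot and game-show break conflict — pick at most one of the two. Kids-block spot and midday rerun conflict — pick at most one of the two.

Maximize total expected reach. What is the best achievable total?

1139

Podcast midroll + morning-news A + local-news insert + late-talk slot + midday rerun + streaming pre-roll uses 196 of the 200 s and totals 1139.
An exhaustive check of the 4096 subsets confirms 1139.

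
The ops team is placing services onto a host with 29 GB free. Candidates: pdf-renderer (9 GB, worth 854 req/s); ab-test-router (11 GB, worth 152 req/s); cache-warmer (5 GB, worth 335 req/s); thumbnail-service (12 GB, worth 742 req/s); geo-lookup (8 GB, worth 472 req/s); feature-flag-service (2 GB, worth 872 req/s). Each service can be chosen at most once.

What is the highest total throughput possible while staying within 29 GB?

Best packing: pdf-renderer + cache-warmer + thumbnail-service + feature-flag-service — 28 GB, 2803 total.

2803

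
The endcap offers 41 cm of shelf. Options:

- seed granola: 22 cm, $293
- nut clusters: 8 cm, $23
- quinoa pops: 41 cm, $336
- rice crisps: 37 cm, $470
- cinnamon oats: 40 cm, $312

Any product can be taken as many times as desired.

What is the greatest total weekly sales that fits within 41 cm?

The ratio heuristic lands on seed granola + 2×nut clusters (339) but leaves 3 cm idle.
The 38 cm tied up in seed granola and 2×nut clusters is better spent on rice crisps — total rises to 470 (37 cm).

470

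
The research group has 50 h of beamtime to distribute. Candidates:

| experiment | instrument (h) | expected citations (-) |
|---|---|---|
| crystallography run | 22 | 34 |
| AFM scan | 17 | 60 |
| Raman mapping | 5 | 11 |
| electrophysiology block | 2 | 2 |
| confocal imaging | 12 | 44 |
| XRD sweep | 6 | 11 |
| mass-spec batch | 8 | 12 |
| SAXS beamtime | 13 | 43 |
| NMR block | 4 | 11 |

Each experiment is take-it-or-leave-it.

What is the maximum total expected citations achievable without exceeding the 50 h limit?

160

AFM scan + Raman mapping + electrophysiology block + confocal imaging + SAXS beamtime uses 49 of the 50 h and totals 160.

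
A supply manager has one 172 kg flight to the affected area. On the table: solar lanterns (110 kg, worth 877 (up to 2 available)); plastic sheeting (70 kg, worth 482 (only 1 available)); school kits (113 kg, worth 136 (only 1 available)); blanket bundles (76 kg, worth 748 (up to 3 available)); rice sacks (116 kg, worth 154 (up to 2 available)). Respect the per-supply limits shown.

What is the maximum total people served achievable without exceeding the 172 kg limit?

1496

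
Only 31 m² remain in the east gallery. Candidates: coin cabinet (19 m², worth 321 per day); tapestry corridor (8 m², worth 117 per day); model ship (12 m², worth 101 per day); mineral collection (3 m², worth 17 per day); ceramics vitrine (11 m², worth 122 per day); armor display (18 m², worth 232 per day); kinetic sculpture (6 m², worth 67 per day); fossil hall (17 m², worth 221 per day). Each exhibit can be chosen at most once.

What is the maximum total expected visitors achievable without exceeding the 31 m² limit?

Taking coin cabinet + tapestry corridor + mineral collection: 30 m² used, 455 in expected visitors.
Runner-up coin cabinet + ceramics vitrine tops out at 443.

455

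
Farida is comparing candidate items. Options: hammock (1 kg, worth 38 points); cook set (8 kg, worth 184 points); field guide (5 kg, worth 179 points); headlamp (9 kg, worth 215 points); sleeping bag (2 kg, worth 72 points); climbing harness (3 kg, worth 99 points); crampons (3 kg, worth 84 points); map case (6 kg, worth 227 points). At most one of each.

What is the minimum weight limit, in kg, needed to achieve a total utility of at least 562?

Need the lightest bundle worth ≥ 562.
field guide + sleeping bag + climbing harness + map case: 577 utility at 16 kg.
Below 16 kg the best achievable stays under 562.

16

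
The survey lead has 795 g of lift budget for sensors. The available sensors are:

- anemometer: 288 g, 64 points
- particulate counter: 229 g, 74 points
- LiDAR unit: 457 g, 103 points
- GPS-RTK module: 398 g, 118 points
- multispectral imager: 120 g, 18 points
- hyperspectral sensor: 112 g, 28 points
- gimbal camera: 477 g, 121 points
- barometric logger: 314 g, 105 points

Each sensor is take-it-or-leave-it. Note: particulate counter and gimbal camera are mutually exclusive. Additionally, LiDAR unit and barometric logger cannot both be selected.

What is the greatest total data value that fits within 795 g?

Filling by ratio: particulate counter + multispectral imager + hyperspectral sensor + barometric logger for 225, with 20 g left unused.
Replace particulate counter and multispectral imager and hyperspectral sensor with gimbal camera: the trade gains 1 net, giving 226 at 791 g.
Nothing else feasible within 795 g beats 226.

226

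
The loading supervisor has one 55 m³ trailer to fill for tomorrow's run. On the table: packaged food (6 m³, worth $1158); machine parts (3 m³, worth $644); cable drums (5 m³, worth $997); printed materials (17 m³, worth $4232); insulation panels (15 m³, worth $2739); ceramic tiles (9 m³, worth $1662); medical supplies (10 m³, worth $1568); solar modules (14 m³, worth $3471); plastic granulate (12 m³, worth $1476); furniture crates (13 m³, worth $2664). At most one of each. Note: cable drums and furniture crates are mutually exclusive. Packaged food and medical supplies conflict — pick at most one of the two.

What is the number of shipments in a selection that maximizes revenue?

5

Optimal total is 12244.
One optimal bundle: packaged food + machine parts + printed materials + insulation panels + solar modules (55 m³).
Any selection reaching 12244 contains exactly 5 shipments.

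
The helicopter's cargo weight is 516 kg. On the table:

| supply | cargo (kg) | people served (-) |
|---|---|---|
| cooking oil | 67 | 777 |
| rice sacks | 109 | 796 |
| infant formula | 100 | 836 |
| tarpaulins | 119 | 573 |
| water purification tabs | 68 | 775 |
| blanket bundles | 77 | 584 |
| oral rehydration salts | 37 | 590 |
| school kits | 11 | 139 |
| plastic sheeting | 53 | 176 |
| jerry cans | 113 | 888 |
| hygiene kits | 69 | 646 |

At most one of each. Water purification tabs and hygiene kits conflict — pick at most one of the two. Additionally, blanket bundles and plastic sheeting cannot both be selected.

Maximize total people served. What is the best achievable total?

4801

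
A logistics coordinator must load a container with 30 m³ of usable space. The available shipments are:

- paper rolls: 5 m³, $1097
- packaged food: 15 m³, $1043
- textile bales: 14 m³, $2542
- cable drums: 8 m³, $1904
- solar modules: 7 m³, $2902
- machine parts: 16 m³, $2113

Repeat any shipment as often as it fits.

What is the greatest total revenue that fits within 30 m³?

11608

The ratio ordering already packs tightly: 4×solar modules, 28 m³, 11608.
Every other selection either busts 30 m³ or fails to beat 11608.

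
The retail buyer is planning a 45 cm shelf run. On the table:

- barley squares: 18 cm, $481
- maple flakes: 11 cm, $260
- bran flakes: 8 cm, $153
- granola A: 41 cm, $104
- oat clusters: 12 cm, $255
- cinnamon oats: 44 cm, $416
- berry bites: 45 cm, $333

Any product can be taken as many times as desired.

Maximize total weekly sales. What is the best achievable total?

1115

Taking 2×barley squares + bran flakes: 44 cm used, 1115 in weekly sales.
Nothing else within 45 cm beats 1115.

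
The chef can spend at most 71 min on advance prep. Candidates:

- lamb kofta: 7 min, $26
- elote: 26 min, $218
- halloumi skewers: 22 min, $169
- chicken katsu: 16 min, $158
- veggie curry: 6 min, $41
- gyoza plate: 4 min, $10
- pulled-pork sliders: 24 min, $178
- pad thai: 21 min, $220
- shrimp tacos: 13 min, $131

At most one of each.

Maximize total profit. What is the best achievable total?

Ranking by ratio (profit/min): pad thai 10.48, shrimp tacos 10.08, chicken katsu 9.88, elote 8.38.
Taking the top-ratio dishes first gives lamb kofta + chicken katsu + veggie curry + gyoza plate + pad thai + shrimp tacos for 586 (67 min).
Replace lamb kofta and gyoza plate and shrimp tacos with elote: the trade gains 51 net, giving 637 at 69 min.

637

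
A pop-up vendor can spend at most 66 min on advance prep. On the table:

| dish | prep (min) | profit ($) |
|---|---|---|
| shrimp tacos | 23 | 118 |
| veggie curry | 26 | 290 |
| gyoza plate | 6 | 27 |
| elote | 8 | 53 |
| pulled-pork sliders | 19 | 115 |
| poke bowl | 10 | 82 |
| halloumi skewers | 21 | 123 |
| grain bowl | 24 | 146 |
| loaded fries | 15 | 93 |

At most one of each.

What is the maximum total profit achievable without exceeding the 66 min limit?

548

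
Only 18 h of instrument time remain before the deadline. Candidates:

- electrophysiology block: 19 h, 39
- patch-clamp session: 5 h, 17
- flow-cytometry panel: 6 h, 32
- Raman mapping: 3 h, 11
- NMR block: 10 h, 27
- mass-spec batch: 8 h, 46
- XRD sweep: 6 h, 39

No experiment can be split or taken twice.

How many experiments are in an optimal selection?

3

Best achievable expected citations is 96.
Raman mapping + mass-spec batch + XRD sweep hits 96 at 17 h.
Any selection reaching 96 contains exactly 3 experiments.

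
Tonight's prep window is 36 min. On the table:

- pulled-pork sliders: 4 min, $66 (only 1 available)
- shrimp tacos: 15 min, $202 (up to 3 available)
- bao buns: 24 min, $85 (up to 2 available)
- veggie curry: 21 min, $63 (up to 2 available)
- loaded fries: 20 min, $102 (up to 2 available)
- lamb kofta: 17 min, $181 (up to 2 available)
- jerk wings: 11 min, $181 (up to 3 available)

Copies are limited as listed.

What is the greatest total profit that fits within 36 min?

The ratio heuristic lands on pulled-pork sliders + 2×jerk wings (428) but leaves 10 min idle.
Dropping pulled-pork sliders frees 4 min; slotting in jerk wings (11 min) lifts the total to 543 at 33 min.

543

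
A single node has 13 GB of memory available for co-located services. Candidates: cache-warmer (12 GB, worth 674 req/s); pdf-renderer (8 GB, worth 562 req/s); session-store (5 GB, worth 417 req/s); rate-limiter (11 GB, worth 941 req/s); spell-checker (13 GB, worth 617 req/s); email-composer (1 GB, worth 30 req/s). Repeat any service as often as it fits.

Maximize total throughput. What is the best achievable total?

1001

By throughput per GB: rate-limiter 85.55, session-store 83.40, pdf-renderer 70.25 lead.
Rate-limiter + 2×email-composer uses 13 of the 13 GB and totals 1001.
Nothing else within 13 GB beats 1001.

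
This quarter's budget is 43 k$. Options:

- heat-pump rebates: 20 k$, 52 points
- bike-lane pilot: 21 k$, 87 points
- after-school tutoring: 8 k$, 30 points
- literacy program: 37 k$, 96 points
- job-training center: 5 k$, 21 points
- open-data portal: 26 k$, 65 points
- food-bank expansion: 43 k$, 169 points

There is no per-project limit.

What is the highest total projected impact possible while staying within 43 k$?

The ratio heuristic lands on 8×job-training center (168) but leaves 3 k$ idle.
Dropping job-training center frees 5 k$; slotting in after-school tutoring (8 k$) lifts the total to 177 at 43 k$.
No other feasible combination exceeds 177.

177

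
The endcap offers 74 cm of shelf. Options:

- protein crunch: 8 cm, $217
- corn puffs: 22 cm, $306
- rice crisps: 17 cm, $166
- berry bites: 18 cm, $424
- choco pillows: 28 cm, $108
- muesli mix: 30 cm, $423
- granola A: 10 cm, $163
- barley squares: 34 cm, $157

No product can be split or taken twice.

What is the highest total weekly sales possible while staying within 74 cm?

1230

Greedy by ratio would take protein crunch + berry bites + muesli mix + granola A: 66 cm used, total 1227.
The 10 cm tied up in granola A is better spent on rice crisps — total rises to 1230 (73 cm).
Runner-up protein crunch + berry bites + muesli mix + granola A tops out at 1227.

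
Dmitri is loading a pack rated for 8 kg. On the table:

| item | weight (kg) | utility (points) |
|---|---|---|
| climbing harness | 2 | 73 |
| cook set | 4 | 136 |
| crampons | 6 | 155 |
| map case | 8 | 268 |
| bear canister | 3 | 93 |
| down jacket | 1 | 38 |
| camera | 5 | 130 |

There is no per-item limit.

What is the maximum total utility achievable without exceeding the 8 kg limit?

304

Best packing: 8×down jacket — 8 kg, 304 total.
Nothing else within 8 kg beats 304.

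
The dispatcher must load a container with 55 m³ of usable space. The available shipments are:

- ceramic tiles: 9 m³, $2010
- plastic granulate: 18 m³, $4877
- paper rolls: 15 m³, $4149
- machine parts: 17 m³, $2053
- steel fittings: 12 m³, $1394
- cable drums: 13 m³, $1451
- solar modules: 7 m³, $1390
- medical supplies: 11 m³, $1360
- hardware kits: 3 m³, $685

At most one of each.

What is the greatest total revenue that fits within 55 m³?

13111

Best packing: ceramic tiles + plastic granulate + paper rolls + solar modules + hardware kits — 52 m³, 13111 total.
Every other selection either busts 55 m³ or fails to beat 13111.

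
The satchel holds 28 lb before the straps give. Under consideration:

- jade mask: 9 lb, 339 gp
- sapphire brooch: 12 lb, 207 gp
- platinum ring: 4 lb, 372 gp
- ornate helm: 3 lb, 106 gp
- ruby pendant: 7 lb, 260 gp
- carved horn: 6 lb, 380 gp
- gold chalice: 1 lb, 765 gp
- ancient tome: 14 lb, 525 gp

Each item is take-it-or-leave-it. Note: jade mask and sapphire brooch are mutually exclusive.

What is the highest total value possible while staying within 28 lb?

Taking the top-ratio items first gives jade mask + platinum ring + ruby pendant + carved horn + gold chalice for 2116 (27 lb).
The 16 lb tied up in jade mask and ruby pendant is better spent on ornate helm + ancient tome — total rises to 2148 (28 lb).
Next best is jade mask + platinum ring + ruby pendant + carved horn + gold chalice at 2116 (27 lb) — short by 32.

2148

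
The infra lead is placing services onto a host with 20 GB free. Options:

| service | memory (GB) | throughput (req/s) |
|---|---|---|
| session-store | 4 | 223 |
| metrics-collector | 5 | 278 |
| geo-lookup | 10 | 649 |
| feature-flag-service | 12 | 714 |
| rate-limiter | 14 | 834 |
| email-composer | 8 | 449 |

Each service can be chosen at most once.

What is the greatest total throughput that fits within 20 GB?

1163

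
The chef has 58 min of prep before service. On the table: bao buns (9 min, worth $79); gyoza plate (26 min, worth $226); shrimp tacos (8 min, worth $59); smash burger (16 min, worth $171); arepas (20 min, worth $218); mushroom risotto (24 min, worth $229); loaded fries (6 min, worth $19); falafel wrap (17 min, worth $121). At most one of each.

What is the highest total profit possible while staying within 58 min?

538

Greedy by ratio would take bao buns + shrimp tacos + smash burger + arepas: 53 min used, total 527.
The 20 min tied up in arepas is better spent on mushroom risotto — total rises to 538 (57 min).
The spare 1 min is too small for any remaining dish, and no exchange beats 538.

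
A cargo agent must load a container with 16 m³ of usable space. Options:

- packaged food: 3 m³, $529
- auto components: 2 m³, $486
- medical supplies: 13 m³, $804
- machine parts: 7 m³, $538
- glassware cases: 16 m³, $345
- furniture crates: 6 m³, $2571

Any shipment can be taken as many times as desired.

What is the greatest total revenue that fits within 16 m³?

6114

The ratio ordering already packs tightly: 2×auto components + 2×furniture crates, 16 m³, 6114.
Every other selection either busts 16 m³ or fails to beat 6114.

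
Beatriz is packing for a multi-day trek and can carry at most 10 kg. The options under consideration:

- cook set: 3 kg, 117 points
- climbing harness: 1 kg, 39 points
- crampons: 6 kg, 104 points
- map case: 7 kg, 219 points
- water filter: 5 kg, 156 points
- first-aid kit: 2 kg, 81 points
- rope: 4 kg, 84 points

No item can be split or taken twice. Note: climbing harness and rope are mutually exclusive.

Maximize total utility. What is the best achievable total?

Cook set + water filter + first-aid kit uses 10 of the 10 kg and totals 354.

354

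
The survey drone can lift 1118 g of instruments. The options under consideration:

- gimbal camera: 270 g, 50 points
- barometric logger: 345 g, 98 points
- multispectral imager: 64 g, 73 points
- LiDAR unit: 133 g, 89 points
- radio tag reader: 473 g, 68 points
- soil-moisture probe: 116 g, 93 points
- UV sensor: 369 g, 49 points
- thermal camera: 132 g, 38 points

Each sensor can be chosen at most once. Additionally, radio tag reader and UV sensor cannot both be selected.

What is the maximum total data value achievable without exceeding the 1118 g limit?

441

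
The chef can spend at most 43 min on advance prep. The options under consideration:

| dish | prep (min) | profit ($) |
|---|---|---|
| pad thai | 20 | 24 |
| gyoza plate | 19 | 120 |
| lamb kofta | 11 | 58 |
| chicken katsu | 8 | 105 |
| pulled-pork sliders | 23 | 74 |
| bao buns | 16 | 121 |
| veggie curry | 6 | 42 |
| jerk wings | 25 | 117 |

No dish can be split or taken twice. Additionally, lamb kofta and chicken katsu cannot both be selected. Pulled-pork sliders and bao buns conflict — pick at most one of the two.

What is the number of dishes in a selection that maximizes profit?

3

Best achievable profit is 346.
One optimal bundle: gyoza plate + chicken katsu + bao buns (43 min).
Every optimal selection uses 3 dishes.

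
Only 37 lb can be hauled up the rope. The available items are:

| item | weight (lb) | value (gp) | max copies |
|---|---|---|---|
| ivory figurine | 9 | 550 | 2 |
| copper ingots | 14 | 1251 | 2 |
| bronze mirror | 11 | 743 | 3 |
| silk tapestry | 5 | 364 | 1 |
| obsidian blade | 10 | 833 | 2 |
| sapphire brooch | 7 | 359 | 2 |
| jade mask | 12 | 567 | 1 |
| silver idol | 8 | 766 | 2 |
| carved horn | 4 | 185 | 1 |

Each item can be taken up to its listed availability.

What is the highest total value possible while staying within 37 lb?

3268

The ratio heuristic lands on copper ingots + silk tapestry + 2×silver idol (3147) but leaves 2 lb idle.
Replace silk tapestry and silver idol with copper ingots: the trade gains 121 net, giving 3268 at 36 lb.
No other feasible combination exceeds 3268.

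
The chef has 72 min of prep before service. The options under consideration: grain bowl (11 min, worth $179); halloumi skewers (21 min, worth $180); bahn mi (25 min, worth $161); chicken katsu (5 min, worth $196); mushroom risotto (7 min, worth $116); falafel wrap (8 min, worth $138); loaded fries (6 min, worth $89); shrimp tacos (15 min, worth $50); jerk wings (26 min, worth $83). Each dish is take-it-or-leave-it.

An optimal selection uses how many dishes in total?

6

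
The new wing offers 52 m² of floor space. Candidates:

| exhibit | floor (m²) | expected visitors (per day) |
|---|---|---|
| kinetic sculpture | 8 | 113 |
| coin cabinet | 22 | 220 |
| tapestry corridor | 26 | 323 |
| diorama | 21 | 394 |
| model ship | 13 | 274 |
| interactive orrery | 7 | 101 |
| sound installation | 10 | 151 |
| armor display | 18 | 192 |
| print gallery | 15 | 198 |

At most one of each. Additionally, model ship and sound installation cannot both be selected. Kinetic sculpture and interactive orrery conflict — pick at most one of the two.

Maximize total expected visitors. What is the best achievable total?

Taking diorama + model ship + print gallery: 49 m² used, 866 in expected visitors.
An exhaustive check of the 512 subsets confirms 866.

866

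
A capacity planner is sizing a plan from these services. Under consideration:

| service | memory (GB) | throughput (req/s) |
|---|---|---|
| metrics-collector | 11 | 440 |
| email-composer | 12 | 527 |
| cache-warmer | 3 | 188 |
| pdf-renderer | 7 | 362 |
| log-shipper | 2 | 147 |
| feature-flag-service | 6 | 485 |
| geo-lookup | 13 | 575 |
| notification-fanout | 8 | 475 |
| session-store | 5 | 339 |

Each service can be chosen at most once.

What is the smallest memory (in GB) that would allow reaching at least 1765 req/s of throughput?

28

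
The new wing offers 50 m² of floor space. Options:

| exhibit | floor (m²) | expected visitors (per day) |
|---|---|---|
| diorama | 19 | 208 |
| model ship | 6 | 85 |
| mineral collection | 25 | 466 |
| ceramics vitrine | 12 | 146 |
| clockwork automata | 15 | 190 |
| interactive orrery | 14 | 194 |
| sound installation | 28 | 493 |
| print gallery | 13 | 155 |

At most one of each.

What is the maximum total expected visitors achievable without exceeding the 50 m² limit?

Greedy by ratio would take model ship + mineral collection + interactive orrery: 45 m² used, total 745.
Replace mineral collection with sound installation: the trade gains 27 net, giving 772 at 48 m².
Nothing else within 50 m² beats 772.

772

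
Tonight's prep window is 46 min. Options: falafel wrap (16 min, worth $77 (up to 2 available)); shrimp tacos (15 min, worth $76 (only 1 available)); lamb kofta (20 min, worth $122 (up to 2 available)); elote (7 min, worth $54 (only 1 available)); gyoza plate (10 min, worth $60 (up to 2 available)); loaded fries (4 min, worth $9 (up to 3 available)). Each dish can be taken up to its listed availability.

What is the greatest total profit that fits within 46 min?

261

Ranking by ratio (profit/min): elote 7.71, lamb kofta 6.10, gyoza plate 6.00, shrimp tacos 5.07.
Taking the top-ratio dishes first gives lamb kofta + elote + gyoza plate + 2×loaded fries for 254 (45 min).
Replace gyoza plate and loaded fries with shrimp tacos: the trade gains 7 net, giving 261 at 46 min.
Every other selection either busts 46 min or exceeds an availability limit or fails to beat 261.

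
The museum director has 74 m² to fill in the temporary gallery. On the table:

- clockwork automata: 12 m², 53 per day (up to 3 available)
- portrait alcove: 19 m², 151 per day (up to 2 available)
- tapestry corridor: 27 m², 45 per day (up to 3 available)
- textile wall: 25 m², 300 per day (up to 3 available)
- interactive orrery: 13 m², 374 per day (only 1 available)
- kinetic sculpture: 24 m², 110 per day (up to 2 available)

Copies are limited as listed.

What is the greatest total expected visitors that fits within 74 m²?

974

Taking 2×textile wall + interactive orrery: 63 m² used, 974 in expected visitors.
Every other selection either busts 74 m² or exceeds an availability limit or fails to beat 974.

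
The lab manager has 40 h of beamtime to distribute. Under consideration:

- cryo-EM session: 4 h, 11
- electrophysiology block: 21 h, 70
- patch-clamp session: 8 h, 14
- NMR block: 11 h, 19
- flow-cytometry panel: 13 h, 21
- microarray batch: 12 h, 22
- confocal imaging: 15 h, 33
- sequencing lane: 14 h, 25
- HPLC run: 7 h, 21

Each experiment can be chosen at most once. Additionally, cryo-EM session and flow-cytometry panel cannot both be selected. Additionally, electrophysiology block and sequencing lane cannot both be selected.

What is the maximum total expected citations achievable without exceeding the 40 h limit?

Cryo-EM session + electrophysiology block + patch-clamp session + HPLC run uses 40 of the 40 h and totals 116.

116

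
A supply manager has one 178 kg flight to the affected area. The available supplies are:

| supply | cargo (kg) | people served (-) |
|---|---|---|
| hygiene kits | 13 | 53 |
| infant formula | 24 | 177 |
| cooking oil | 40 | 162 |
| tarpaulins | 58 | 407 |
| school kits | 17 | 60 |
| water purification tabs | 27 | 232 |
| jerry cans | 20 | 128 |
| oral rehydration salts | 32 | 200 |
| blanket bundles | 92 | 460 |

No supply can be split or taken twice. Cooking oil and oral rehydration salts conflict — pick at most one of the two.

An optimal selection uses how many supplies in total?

The maximum people served within 178 kg is 1204.
One optimal bundle: infant formula + tarpaulins + school kits + water purification tabs + jerry cans + oral rehydration salts (178 kg).
Any selection reaching 1204 contains exactly 6 supplies.

6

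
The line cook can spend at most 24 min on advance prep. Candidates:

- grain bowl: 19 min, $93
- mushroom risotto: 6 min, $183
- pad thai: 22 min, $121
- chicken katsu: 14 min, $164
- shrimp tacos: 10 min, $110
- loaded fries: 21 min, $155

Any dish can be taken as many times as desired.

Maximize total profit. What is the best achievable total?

732

Density check — mushroom risotto 30.50, chicken katsu 11.71, shrimp tacos 11.00 are the best per min.
The ratio ordering already packs tightly: 4×mushroom risotto, 24 min, 732.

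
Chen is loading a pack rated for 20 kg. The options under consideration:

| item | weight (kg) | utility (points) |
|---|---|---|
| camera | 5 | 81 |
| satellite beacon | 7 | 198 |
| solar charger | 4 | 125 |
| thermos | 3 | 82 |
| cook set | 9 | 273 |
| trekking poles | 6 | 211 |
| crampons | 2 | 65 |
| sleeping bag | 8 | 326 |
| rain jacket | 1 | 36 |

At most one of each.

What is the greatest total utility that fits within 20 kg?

727

By utility per kg: sleeping bag 40.75, rain jacket 36.00, trekking poles 35.17, crampons 32.50 lead.
Greedy by ratio would take thermos + trekking poles + crampons + sleeping bag + rain jacket: 20 kg used, total 720.
The 4 kg tied up in thermos and rain jacket is better spent on solar charger — total rises to 727 (20 kg).
Next best is thermos + trekking poles + crampons + sleeping bag + rain jacket at 720 (20 kg) — short by 7.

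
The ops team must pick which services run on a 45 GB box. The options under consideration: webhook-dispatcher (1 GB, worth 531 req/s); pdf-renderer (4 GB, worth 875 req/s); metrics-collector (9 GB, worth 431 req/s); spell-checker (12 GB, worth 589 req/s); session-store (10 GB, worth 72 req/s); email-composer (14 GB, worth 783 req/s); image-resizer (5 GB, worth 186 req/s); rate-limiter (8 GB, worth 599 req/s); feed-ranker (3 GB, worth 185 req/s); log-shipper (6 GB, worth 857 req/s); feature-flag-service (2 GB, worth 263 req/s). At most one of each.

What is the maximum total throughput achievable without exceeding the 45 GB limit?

4339

A density-first pass picks webhook-dispatcher + pdf-renderer + email-composer + image-resizer + rate-limiter + feed-ranker + log-shipper + feature-flag-service — 4279 at 43 GB.
Dropping image-resizer and feed-ranker frees 8 GB; slotting in metrics-collector (9 GB) lifts the total to 4339 at 44 GB.
Runner-up webhook-dispatcher + pdf-renderer + metrics-collector + spell-checker + rate-limiter + feed-ranker + log-shipper + feature-flag-service tops out at 4330.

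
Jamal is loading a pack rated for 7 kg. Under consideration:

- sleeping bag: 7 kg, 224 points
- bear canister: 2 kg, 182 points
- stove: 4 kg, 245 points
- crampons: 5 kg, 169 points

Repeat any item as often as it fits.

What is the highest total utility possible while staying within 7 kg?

Taking 3×bear canister: 6 kg used, 546 in utility.
No other feasible combination exceeds 546.

546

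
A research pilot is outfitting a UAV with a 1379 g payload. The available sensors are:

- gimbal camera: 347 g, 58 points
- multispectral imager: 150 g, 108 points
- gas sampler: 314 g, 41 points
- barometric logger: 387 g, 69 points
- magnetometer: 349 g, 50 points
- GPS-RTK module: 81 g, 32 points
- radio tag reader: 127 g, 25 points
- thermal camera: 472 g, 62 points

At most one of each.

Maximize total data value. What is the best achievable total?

Ranking by ratio (data value/g): multispectral imager 0.72, GPS-RTK module 0.40, radio tag reader 0.20.
The ratio heuristic lands on gimbal camera + multispectral imager + barometric logger + GPS-RTK module + radio tag reader (292) but leaves 287 g idle.
Dropping radio tag reader frees 127 g; slotting in magnetometer (349 g) lifts the total to 317 at 1314 g.

317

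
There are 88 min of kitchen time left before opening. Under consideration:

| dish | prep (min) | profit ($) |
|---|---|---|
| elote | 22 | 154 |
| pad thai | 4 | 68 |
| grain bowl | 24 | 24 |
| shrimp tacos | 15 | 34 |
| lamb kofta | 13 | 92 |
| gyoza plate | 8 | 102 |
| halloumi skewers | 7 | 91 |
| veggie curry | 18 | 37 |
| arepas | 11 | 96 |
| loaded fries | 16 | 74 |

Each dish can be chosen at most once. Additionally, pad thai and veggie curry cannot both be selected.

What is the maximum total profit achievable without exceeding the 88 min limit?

By profit per min: pad thai 17.00, halloumi skewers 13.00, gyoza plate 12.75, arepas 8.73 lead.
The ratio ordering already packs tightly: elote + pad thai + lamb kofta + gyoza plate + halloumi skewers + arepas + loaded fries, 81 min, 677.
Runner-up elote + pad thai + shrimp tacos + lamb kofta + gyoza plate + halloumi skewers + arepas tops out at 637.

677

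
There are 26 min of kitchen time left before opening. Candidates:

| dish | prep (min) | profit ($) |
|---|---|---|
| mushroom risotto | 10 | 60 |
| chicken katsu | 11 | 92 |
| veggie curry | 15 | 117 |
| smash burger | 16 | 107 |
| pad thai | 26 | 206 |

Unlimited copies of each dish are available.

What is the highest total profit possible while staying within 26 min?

209

By profit per min: chicken katsu 8.36, pad thai 7.92, veggie curry 7.80, smash burger 6.69 lead.
A density-first pass picks 2×chicken katsu — 184 at 22 min.
Replace chicken katsu with veggie curry: the trade gains 25 net, giving 209 at 26 min.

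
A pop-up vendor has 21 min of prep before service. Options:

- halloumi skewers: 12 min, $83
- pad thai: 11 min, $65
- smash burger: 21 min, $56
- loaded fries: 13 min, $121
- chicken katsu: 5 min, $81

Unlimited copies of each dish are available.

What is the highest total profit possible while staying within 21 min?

Best packing: 4×chicken katsu — 20 min, 324 total.

324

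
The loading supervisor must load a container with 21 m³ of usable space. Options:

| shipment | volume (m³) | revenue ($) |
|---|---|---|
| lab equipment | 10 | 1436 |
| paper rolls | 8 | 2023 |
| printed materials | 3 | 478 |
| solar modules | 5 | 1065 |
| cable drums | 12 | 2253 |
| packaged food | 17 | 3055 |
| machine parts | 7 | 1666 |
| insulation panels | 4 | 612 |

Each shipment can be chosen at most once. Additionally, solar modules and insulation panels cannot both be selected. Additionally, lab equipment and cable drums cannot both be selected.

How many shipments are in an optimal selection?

3

Best achievable revenue is 4754.
One optimal bundle: paper rolls + solar modules + machine parts (20 m³).
All optima have 3 shipments.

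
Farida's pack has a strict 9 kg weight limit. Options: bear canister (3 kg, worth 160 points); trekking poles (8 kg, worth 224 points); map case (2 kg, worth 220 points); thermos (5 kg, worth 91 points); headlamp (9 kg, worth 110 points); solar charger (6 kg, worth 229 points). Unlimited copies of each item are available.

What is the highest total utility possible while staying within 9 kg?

880

Taking 4×map case: 8 kg used, 880 in utility.
No other feasible combination exceeds 880.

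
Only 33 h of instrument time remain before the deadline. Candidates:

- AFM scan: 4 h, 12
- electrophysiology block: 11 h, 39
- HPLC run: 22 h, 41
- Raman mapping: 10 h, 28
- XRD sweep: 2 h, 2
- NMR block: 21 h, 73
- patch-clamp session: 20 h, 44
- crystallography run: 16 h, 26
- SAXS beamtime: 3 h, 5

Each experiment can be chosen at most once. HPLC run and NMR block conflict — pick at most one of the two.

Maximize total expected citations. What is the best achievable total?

112

The ratio ordering already packs tightly: electrophysiology block + NMR block, 32 h, 112.
An exhaustive check of the 512 subsets confirms 112.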